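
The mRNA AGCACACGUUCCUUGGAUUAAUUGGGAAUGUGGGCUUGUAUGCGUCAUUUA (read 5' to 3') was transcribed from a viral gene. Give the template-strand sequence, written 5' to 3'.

Replace U with T to get the coding DNA strand: AGCACACGTTCCTTGGATTAATTGGGAATGTGGGCTTGTATGCGTCATTTA. The template strand is its reverse complement (complement TCGTGTGCAAGGAACCTAATTAACCCTTACACCCGAACATACGCAGTAAAT, then reverse).

5'-TAAATGACGCATACAAGCCCACATTCCCAATTAATCCAAGGAACGTGTGCT-3'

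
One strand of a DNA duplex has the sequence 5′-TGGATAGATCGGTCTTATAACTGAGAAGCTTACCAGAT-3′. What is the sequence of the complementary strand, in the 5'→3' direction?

5'-ATCTGGTAAGCTTCTCAGTTATAAGACCGATCTATCCA-3'

The complement of TGGATAGATCGGTCTTATAACTGAGAAGCTTACCAGAT is ACCTATCTAGCCAGAATATTGACTCTTCGAATGGTCTA (A↔T, G↔C). DNA strands are antiparallel, so the complementary strand runs 3'→5'; reversing gives the 5'→3' form.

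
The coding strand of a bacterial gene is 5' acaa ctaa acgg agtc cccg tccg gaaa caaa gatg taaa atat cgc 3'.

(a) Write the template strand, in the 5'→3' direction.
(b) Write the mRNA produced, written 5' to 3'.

(a) The template strand is the reverse complement of the coding strand: complement TGTTGATTTGCCTCAGGGGCAGGCCTTTGTTTCTACATTTTATAGCG, then reverse.
(b) mRNA matches the coding strand with T→U.

(a) 5'-GCGATATTTTACATCTTTGTTTCCGGACGGGGACTCCGTTTAGTTGT-3'
(b) 5'-ACAACUAAACGGAGUCCCCGUCCGGAAACAAAGAUGUAAAAUAUCGC-3'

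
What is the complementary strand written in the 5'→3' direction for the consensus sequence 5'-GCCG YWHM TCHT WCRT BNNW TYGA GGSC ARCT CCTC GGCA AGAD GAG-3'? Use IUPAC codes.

5'-CTCHTCTTGCCGAGGAGYTGSCCTCRAWNNVAYGWADGAKDWRCGGC-3'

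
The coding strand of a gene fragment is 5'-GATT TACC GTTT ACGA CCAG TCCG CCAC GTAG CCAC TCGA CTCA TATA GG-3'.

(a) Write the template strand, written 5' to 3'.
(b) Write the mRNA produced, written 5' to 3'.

(a) 5'-CCTATATGAGTCGAGTGGCTACGTGGCGGACTGGTCGTAAACGGTAAATC-3'
(b) 5'-GAUUUACCGUUUACGACCAGUCCGCCACGUAGCCACUCGACUCAUAUAGG-3'

(a) The template strand is the reverse complement of the coding strand: complement CTAAATGGCAAATGCTGGTCAGGCGGTGCATCGGTGAGCTGAGTATATCC, then reverse.
(b) mRNA matches the coding strand with T→U.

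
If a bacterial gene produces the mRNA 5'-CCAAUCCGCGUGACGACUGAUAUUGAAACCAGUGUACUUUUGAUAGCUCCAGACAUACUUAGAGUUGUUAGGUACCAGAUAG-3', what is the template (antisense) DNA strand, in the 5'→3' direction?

5'-CTATCTGGTACCTAACAACTCTAAGTATGTCTGGAGCTATCAAAAGTACACTGGTTTCAATATCAGTCGTCACGCGGATTGG-3'

Replace U with T to get the coding DNA strand: CCAATCCGCGTGACGACTGATATTGAAACCAGTGTACTTTTGATAGCTCCAGACATACTTAGAGTTGTTAGGTACCAGATAG. The template strand is its reverse complement (complement GGTTAGGCGCACTGCTGACTATAACTTTGGTCACATGAAAACTATCGAGGTCTGTATGAATCTCAACAATCCATGGTCTATC, then reverse).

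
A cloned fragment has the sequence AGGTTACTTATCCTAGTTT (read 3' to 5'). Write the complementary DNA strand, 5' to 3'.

5'-TCCAATGAATAGGATCAAA-3'

The strand is given 3'→5', so its complement runs 5'→3' in the same left-to-right order: pair each base A↔T, G↔C.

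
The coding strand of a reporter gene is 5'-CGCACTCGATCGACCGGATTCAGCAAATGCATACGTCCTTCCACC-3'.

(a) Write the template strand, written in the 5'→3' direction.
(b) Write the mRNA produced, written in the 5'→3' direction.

(a) The template strand is the reverse complement of the coding strand: complement GCGTGAGCTAGCTGGCCTAAGTCGTTTACGTATGCAGGAAGGTGG, then reverse.
(b) mRNA matches the coding strand with T→U.

(a) 5'-GGTGGAAGGACGTATGCATTTGCTGAATCCGGTCGATCGAGTGCG-3'
(b) 5'-CGCACUCGAUCGACCGGAUUCAGCAAAUGCAUACGUCCUUCCACC-3'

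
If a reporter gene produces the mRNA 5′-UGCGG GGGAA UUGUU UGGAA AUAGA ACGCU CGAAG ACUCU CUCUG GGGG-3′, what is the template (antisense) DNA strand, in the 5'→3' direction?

Replace U with T to get the coding DNA strand: TGCGGGGGAATTGTTTGGAAATAGAACGCTCGAAGACTCTCTCTGGGGG. The template strand is its reverse complement (complement ACGCCCCCTTAACAAACCTTTATCTTGCGAGCTTCTGAGAGAGACCCCC, then reverse).

5′-CCCCCAGAGAGAGTCTTCGAGCGTTCTATTTCCAAACAATTCCCCCGCA-3′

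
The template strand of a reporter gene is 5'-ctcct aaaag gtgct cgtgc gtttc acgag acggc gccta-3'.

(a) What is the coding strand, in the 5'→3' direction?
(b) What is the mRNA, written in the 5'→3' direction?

(a) The coding strand is the reverse complement of the template: complement GAGGATTTTCCACGAGCACGCAAAGTGCTCTGCCGCGGAT, then reverse.
(b) mRNA has the coding-strand sequence with T→U.

(a) 5'-TAGGCGCCGTCTCGTGAAACGCACGAGCACCTTTTAGGAG-3'
(b) 5′-UAGGCGCCGUCUCGUGAAACGCACGAGCACCUUUUAGGAG-3′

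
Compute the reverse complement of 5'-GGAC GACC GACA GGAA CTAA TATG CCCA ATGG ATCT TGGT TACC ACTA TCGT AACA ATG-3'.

5'-CATTGTTACGATAGTGGTAACCAAGATCCATTGGGCATATTAGTTCCTGTCGGTCGTCC-3'

Reading the sequence 3'→5' and pairing each base (A↔T, G↔C) gives the reverse complement directly.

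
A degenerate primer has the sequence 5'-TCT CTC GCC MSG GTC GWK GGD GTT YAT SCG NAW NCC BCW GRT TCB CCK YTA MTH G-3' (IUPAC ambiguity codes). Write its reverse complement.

5'-CDAKTARMGGVGAAYCWGVGGNWTNCGSATRAACHCCMWCGACCSKGGCGAGAGA-3'

Standard pairs A↔T, G↔C; ambiguity codes pair R↔Y, M↔K, W↔W, S↔S, B↔V, D↔H, N↔N. Complement (AGAGAGCGGKSCCAGCWMCCHCAARTASGCNTWNGGVGWCYAAGVGGMRATKADC), then reverse for 5'→3'.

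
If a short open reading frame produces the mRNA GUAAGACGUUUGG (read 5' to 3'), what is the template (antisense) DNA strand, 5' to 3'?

Replace U with T to get the coding DNA strand: GTAAGACGTTTGG. The template strand is its reverse complement (complement CATTCTGCAAACC, then reverse).

5'-CCAAACGTCTTAC-3'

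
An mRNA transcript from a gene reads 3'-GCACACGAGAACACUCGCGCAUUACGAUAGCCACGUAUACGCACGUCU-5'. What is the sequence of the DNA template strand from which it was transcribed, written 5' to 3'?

5'-CGTGTGCTCTTGTGAGCGCGTAATGCTATCGGTGCATATGCGTGCAGA-3'

Written 5'→3' the mRNA is UCUGCACGCAUAUGCACCGAUAGCAUUACGCGCUCACAAGAGCACACG, so the coding DNA strand is TCTGCACGCATATGCACCGATAGCATTACGCGCTCACAAGAGCACACG. The template is its reverse complement.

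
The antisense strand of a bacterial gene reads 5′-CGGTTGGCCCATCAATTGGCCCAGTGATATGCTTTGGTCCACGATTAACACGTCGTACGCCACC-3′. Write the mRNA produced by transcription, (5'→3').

5'-GGUGGCGUACGACGUGUUAAUCGUGGACCAAAGCAUAUCACUGGGCCAAUUGAUGGGCCAACCG-3'

The mRNA has the sequence of the coding strand (reverse complement of the template) with T→U. Reverse complement of CGGTTGGCCCATCAATTGGCCCAGTGATATGCTTTGGTCCACGATTAACACGTCGTACGCCACC is GGTGGCGTACGACGTGTTAATCGTGGACCAAAGCATATCACTGGGCCAATTGATGGGCCAACCG; then T→U.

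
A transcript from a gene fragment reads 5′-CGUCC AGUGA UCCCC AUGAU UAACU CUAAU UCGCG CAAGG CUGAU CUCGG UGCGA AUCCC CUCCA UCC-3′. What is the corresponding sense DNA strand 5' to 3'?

5'-CGTCCAGTGATCCCCATGATTAACTCTAATTCGCGCAAGGCTGATCTCGGTGCGAATCCCCTCCATCC-3'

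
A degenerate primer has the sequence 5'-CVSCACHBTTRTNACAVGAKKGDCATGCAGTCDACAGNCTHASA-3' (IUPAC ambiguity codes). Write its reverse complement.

5'-TSTDAGNCTGTHGACTGCATGHCMMTCBTGTNAYAAVDGTGSBG-3'

Standard pairs A↔T, G↔C; ambiguity codes pair R↔Y, K↔M, S↔S, B↔V, D↔H, N↔N. Complement (GBSGTGDVAAYANTGTBCTMMCHGTACGTCAGHTGTCNGADTST), then reverse for 5'→3'.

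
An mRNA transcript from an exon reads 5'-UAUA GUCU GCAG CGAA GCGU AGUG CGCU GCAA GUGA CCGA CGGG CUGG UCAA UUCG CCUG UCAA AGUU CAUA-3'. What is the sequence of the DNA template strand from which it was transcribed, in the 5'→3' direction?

Replace U with T to get the coding DNA strand: TATAGTCTGCAGCGAAGCGTAGTGCGCTGCAAGTGACCGACGGGCTGGTCAATTCGCCTGTCAAAGTTCATA. The template strand is its reverse complement (complement ATATCAGACGTCGCTTCGCATCACGCGACGTTCACTGGCTGCCCGACCAGTTAAGCGGACAGTTTCAAGTAT, then reverse).

5'-TATGAACTTTGACAGGCGAATTGACCAGCCCGTCGGTCACTTGCAGCGCACTACGCTTCGCTGCAGACTATA-3'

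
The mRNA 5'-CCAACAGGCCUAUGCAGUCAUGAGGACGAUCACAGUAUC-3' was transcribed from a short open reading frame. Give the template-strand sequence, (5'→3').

Replace U with T to get the coding DNA strand: CCAACAGGCCTATGCAGTCATGAGGACGATCACAGTATC. The template strand is its reverse complement (complement GGTTGTCCGGATACGTCAGTACTCCTGCTAGTGTCATAG, then reverse).

5'-GATACTGTGATCGTCCTCATGACTGCATAGGCCTGTTGG-3'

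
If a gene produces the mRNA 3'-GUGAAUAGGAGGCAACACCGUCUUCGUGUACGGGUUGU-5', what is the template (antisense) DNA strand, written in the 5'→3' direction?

5'-CACTTATCCTCCGTTGTGGCAGAAGCACATGCCCAACA-3'

Written 5'→3' the mRNA is UGUUGGGCAUGUGCUUCUGCCACAACGGAGGAUAAGUG, so the coding DNA strand is TGTTGGGCATGTGCTTCTGCCACAACGGAGGATAAGTG. The template is its reverse complement.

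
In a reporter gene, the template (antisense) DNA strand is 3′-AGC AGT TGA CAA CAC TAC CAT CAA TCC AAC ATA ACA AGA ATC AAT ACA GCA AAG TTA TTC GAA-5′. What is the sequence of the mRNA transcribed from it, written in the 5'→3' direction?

5'-UCGUCAACUGUUGUGAUGGUAGUUAGGUUGUAUUGUUCUUAGUUAUGUCGUUUCAAUAAGCUU-3'

Reading the template 3'→5' as shown, RNA polymerase pairs each base (A→U, T→A, G↔C) to build mRNA 5'→3' directly.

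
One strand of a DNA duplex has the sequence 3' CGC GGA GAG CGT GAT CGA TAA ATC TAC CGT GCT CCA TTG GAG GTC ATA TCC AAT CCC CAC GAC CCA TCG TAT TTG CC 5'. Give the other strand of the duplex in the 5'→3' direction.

5′-GCGCCTCTCGCACTAGCTATTTAGATGGCACGAGGTAACCTCCAGTATAGGTTAGGGGTGCTGGGTAGCATAAACGG-3′

The strand is given 3'→5', so its complement runs 5'→3' in the same left-to-right order: pair each base A↔T, G↔C.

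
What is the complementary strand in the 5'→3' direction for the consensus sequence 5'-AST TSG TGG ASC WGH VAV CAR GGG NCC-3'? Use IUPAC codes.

Standard pairs A↔T, G↔C; ambiguity codes pair R↔Y, W↔W, S↔S, H↔D, V↔B, N↔N. Complement (TSAASCACCTSGWCDBTBGTYCCCNGG), then reverse for 5'→3'.

5′-GGNCCCYTGBTBDCWGSTCCACSAAST-3′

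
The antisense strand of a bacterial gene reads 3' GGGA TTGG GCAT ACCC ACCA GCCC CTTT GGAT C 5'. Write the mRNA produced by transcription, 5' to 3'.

Reading the template 3'→5' as shown, RNA polymerase pairs each base (A→U, T→A, G↔C) to build mRNA 5'→3' directly.

5'-CCCUAACCCGUAUGGGUGGUCGGGGAAACCUAG-3'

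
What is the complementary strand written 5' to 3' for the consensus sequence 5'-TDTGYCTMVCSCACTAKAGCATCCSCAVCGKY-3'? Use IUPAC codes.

5'-RMCGBTGSGGATGCTMTAGTGSGBKAGRCAHA-3'

Standard pairs A↔T, G↔C; ambiguity codes pair Y↔R, M↔K, S↔S, D↔H, V↔B. Complement (AHACRGAKBGSGTGATMTCGTAGGSGTBGCMR), then reverse for 5'→3'.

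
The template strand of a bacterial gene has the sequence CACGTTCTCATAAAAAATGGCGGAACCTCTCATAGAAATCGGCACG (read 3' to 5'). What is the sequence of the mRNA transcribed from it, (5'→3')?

Reading the template 3'→5' as shown, RNA polymerase pairs each base (A→U, T→A, G↔C) to build mRNA 5'→3' directly.

5'-GUGCAAGAGUAUUUUUUACCGCCUUGGAGAGUAUCUUUAGCCGUGC-3'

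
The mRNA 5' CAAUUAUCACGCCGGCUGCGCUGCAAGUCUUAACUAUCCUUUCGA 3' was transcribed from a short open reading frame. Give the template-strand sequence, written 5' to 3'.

5'-TCGAAAGGATAGTTAAGACTTGCAGCGCAGCCGGCGTGATAATTG-3'

Replace U with T to get the coding DNA strand: CAATTATCACGCCGGCTGCGCTGCAAGTCTTAACTATCCTTTCGA. The template strand is its reverse complement (complement GTTAATAGTGCGGCCGACGCGACGTTCAGAATTGATAGGAAAGCT, then reverse).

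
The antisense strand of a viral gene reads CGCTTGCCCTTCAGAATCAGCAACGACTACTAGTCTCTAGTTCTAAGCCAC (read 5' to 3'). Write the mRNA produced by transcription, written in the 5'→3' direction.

5'-GUGGCUUAGAACUAGAGACUAGUAGUCGUUGCUGAUUCUGAAGGGCAAGCG-3'

RNA polymerase reads the template 3'→5' and synthesizes mRNA 5'→3' by base-pairing (A→U, T→A, G↔C). The complement of the template is GCGAACGGGAAGTCTTAGTCGTTGCTGATGATCAGAGATCAAGATTCGGTG; antiparallel, so 5'→3' the coding strand is GTGGCTTAGAACTAGAGACTAGTAGTCGTTGCTGATTCTGAAGGGCAAGCG. Replace T with U for the mRNA.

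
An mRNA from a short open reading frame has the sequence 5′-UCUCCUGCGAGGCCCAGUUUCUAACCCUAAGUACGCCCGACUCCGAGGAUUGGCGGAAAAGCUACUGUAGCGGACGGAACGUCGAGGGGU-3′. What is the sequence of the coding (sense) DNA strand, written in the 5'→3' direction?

The coding DNA strand has the same 5'→3' sequence as the mRNA with U replaced by T.

5'-TCTCCTGCGAGGCCCAGTTTCTAACCCTAAGTACGCCCGACTCCGAGGATTGGCGGAAAAGCTACTGTAGCGGACGGAACGTCGAGGGGT-3'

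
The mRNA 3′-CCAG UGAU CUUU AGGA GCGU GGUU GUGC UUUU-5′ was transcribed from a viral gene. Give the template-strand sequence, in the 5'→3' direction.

Written 5'→3' the mRNA is UUUUCGUGUUGGUGCGAGGAUUUCUAGUGACC, so the coding DNA strand is TTTTCGTGTTGGTGCGAGGATTTCTAGTGACC. The template is its reverse complement.

5'-GGTCACTAGAAATCCTCGCACCAACACGAAAA-3'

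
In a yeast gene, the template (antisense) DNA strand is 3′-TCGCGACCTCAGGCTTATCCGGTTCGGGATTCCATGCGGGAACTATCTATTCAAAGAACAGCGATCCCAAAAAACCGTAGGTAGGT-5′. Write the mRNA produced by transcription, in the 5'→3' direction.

5'-AGCGCUGGAGUCCGAAUAGGCCAAGCCCUAAGGUACGCCCUUGAUAGAUAAGUUUCUUGUCGCUAGGGUUUUUUGGCAUCCAUCCA-3'

Reading the template 3'→5' as shown, RNA polymerase pairs each base (A→U, T→A, G↔C) to build mRNA 5'→3' directly.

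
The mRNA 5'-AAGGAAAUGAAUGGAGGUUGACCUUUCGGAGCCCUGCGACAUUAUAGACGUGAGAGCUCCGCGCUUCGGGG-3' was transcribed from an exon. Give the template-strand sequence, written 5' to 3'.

5'-CCCCGAAGCGCGGAGCTCTCACGTCTATAATGTCGCAGGGCTCCGAAAGGTCAACCTCCATTCATTTCCTT-3'

Replace U with T to get the coding DNA strand: AAGGAAATGAATGGAGGTTGACCTTTCGGAGCCCTGCGACATTATAGACGTGAGAGCTCCGCGCTTCGGGG. The template strand is its reverse complement (complement TTCCTTTACTTACCTCCAACTGGAAAGCCTCGGGACGCTGTAATATCTGCACTCTCGAGGCGCGAAGCCCC, then reverse).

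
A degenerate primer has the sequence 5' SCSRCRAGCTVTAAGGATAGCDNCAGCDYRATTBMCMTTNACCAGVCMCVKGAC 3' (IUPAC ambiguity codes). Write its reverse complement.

Standard pairs A↔T, G↔C; ambiguity codes pair R↔Y, M↔K, S↔S, B↔V, D↔H, N↔N. Complement (SGSYGYTCGABATTCCTATCGHNGTCGHRYTAAVKGKAANTGGTCBGKGBMCTG), then reverse for 5'→3'.

5'-GTCMBGKGBCTGGTNAAKGKVAATYRHGCTGNHGCTATCCTTABAGCTYGYSGS-3'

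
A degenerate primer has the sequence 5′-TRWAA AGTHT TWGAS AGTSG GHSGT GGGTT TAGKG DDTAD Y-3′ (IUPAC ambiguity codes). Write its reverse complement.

Standard pairs A↔T, G↔C; ambiguity codes pair R↔Y, K↔M, W↔W, S↔S, D↔H. Complement (AYWTTTCADAAWCTSTCASCCDSCACCCAAATCMCHHATHR), then reverse for 5'→3'.

5'-RHTAHHCMCTAAACCCACSDCCSACTSTCWAADACTTTWYA-3'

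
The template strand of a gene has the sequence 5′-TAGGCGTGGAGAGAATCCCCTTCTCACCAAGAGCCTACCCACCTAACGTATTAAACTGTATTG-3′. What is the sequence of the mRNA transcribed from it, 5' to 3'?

RNA polymerase reads the template 3'→5' and synthesizes mRNA 5'→3' by base-pairing (A→U, T→A, G↔C). The complement of the template is ATCCGCACCTCTCTTAGGGGAAGAGTGGTTCTCGGATGGGTGGATTGCATAATTTGACATAAC; antiparallel, so 5'→3' the coding strand is CAATACAGTTTAATACGTTAGGTGGGTAGGCTCTTGGTGAGAAGGGGATTCTCTCCACGCCTA. Replace T with U for the mRNA.

5'-CAAUACAGUUUAAUACGUUAGGUGGGUAGGCUCUUGGUGAGAAGGGGAUUCUCUCCACGCCUA-3'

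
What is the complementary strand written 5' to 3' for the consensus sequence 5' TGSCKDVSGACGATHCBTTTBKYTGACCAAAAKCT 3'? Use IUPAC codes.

5'-AGMTTTTGGTCARMVAAAVGDATCGTCSBHMGSCA-3'

Standard pairs A↔T, G↔C; ambiguity codes pair Y↔R, K↔M, S↔S, B↔V, D↔H. Complement (ACSGMHBSCTGCTADGVAAAVMRACTGGTTTTMGA), then reverse for 5'→3'.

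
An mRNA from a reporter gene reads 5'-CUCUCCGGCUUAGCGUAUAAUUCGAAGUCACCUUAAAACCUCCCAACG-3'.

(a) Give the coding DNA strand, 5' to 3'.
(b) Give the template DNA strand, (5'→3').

(a) The coding strand matches the mRNA with U→T.
(b) The template strand is the reverse complement of the coding strand.

(a) 5'-CTCTCCGGCTTAGCGTATAATTCGAAGTCACCTTAAAACCTCCCAACG-3'
(b) 5'-CGTTGGGAGGTTTTAAGGTGACTTCGAATTATACGCTAAGCCGGAGAG-3'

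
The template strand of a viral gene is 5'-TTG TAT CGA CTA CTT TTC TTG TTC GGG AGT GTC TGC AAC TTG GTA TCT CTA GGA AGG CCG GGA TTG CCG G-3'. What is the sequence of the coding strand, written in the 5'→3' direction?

The coding strand is complementary and antiparallel to the template: take the complement (A↔T, G↔C) and reverse.

5'-CCGGCAATCCCGGCCTTCCTAGAGATACCAAGTTGCAGACACTCCCGAACAAGAAAAGTAGTCGATACAA-3'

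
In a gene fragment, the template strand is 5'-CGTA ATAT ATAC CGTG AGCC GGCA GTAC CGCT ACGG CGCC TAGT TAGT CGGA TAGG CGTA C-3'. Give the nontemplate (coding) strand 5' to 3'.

The coding strand is complementary and antiparallel to the template: take the complement (A↔T, G↔C) and reverse.

5′-GTACGCCTATCCGACTAACTAGGCGCCGTAGCGGTACTGCCGGCTCACGGTATATATTACG-3′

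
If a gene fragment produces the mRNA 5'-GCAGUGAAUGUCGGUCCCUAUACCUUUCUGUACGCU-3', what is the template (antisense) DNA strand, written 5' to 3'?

5'-AGCGTACAGAAAGGTATAGGGACCGACATTCACTGC-3'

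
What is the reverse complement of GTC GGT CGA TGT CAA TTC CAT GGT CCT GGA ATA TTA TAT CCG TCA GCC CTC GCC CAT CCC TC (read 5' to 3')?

5′-GAGGGATGGGCGAGGGCTGACGGATATAATATTCCAGGACCATGGAATTGACATCGACCGAC-3′

Complement each base (A↔T, G↔C): CAGCCAGCTACAGTTAAGGTACCAGGACCTTATAATATAGGCAGTCGGGAGCGGGTAGGGAG. Then reverse.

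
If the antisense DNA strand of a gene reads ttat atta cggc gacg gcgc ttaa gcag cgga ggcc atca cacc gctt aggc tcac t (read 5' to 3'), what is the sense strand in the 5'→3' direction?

5'-AGTGAGCCTAAGCGGTGTGATGGCCTCCGCTGCTTAAGCGCCGTCGCCGTAATATAA-3'

The coding strand is complementary and antiparallel to the template: take the complement (A↔T, G↔C) and reverse.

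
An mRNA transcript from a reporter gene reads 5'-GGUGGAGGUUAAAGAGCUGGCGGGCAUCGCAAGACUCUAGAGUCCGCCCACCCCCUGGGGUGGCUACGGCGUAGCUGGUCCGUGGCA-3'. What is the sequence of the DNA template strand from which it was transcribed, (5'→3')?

5′-TGCCACGGACCAGCTACGCCGTAGCCACCCCAGGGGGTGGGCGGACTCTAGAGTCTTGCGATGCCCGCCAGCTCTTTAACCTCCACC-3′

Replace U with T to get the coding DNA strand: GGTGGAGGTTAAAGAGCTGGCGGGCATCGCAAGACTCTAGAGTCCGCCCACCCCCTGGGGTGGCTACGGCGTAGCTGGTCCGTGGCA. The template strand is its reverse complement (complement CCACCTCCAATTTCTCGACCGCCCGTAGCGTTCTGAGATCTCAGGCGGGTGGGGGACCCCACCGATGCCGCATCGACCAGGCACCGT, then reverse).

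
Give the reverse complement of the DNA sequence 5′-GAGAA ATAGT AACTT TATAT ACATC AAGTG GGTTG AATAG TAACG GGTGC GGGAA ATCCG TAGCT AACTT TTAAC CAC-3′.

5'-GTGGTTAAAAGTTAGCTACGGATTTCCCGCACCCGTTACTATTCAACCCACTTGATGTATATAAAGTTACTATTTCTC-3'

Complement each base (A↔T, G↔C): CTCTTTATCATTGAAATATATGTAGTTCACCCAACTTATCATTGCCCACGCCCTTTAGGCATCGATTGAAAATTGGTG. Then reverse.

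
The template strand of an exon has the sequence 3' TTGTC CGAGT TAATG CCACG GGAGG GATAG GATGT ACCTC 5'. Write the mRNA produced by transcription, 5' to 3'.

Reading the template 3'→5' as shown, RNA polymerase pairs each base (A→U, T→A, G↔C) to build mRNA 5'→3' directly.

5'-AACAGGCUCAAUUACGGUGCCCUCCCUAUCCUACAUGGAG-3'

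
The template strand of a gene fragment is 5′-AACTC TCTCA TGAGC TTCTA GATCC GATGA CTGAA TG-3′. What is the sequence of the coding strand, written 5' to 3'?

5'-CATTCAGTCATCGGATCTAGAAGCTCATGAGAGAGTT-3'

The coding strand is complementary and antiparallel to the template: take the complement (A↔T, G↔C) and reverse.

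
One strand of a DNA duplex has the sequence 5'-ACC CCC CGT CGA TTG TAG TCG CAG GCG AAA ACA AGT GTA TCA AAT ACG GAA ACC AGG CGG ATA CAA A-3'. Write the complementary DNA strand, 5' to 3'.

5'-TTTGTATCCGCCTGGTTTCCGTATTTGATACACTTGTTTTCGCCTGCGACTACAATCGACGGGGGGT-3'

The complement of ACCCCCCGTCGATTGTAGTCGCAGGCGAAAACAAGTGTATCAAATACGGAAACCAGGCGGATACAAA is TGGGGGGCAGCTAACATCAGCGTCCGCTTTTGTTCACATAGTTTATGCCTTTGGTCCGCCTATGTTT (A↔T, G↔C). DNA strands are antiparallel, so the complementary strand runs 3'→5'; reversing gives the 5'→3' form.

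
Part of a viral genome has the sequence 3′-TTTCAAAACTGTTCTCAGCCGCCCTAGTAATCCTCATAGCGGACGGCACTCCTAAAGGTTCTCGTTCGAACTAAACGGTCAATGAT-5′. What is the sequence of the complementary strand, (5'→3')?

5'-AAAGTTTTGACAAGAGTCGGCGGGATCATTAGGAGTATCGCCTGCCGTGAGGATTTCCAAGAGCAAGCTTGATTTGCCAGTTACTA-3'

The strand is given 3'→5', so its complement runs 5'→3' in the same left-to-right order: pair each base A↔T, G↔C.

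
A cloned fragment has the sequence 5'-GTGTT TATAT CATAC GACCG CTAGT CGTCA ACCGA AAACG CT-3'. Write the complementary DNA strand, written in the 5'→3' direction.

The complement of GTGTTTATATCATACGACCGCTAGTCGTCAACCGAAAACGCT is CACAAATATAGTATGCTGGCGATCAGCAGTTGGCTTTTGCGA (A↔T, G↔C). DNA strands are antiparallel, so the complementary strand runs 3'→5'; reversing gives the 5'→3' form.

5'-AGCGTTTTCGGTTGACGACTAGCGGTCGTATGATATAAACAC-3'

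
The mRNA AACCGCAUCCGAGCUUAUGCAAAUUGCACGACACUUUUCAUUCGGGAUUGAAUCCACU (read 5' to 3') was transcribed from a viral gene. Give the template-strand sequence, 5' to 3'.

Replace U with T to get the coding DNA strand: AACCGCATCCGAGCTTATGCAAATTGCACGACACTTTTCATTCGGGATTGAATCCACT. The template strand is its reverse complement (complement TTGGCGTAGGCTCGAATACGTTTAACGTGCTGTGAAAAGTAAGCCCTAACTTAGGTGA, then reverse).

5'-AGTGGATTCAATCCCGAATGAAAAGTGTCGTGCAATTTGCATAAGCTCGGATGCGGTT-3'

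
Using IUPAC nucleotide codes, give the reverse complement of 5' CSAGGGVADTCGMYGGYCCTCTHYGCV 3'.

5′-BGCRDAGAGGRCCRKCGAHTBCCCTSG-3′

Standard pairs A↔T, G↔C; ambiguity codes pair Y↔R, M↔K, S↔S, D↔H, V↔B. Complement (GSTCCCBTHAGCKRCCRGGAGADRCGB), then reverse for 5'→3'.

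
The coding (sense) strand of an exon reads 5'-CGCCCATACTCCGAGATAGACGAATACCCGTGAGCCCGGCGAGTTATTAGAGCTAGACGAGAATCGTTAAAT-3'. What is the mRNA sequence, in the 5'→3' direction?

5'-CGCCCAUACUCCGAGAUAGACGAAUACCCGUGAGCCCGGCGAGUUAUUAGAGCUAGACGAGAAUCGUUAAAU-3'

The mRNA is synthesized from the template strand, so it matches the coding strand with T replaced by U.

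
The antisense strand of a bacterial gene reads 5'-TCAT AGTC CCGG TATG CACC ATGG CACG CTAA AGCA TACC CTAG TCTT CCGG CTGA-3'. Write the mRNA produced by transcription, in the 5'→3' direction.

The mRNA has the sequence of the coding strand (reverse complement of the template) with T→U. Reverse complement of TCATAGTCCCGGTATGCACCATGGCACGCTAAAGCATACCCTAGTCTTCCGGCTGA is TCAGCCGGAAGACTAGGGTATGCTTTAGCGTGCCATGGTGCATACCGGGACTATGA; then T→U.

5'-UCAGCCGGAAGACUAGGGUAUGCUUUAGCGUGCCAUGGUGCAUACCGGGACUAUGA-3'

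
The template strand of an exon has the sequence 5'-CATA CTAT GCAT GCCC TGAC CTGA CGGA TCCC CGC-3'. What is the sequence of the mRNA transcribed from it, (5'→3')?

The mRNA has the sequence of the coding strand (reverse complement of the template) with T→U. Reverse complement of CATACTATGCATGCCCTGACCTGACGGATCCCCGC is GCGGGGATCCGTCAGGTCAGGGCATGCATAGTATG; then T→U.

5'-GCGGGGAUCCGUCAGGUCAGGGCAUGCAUAGUAUG-3'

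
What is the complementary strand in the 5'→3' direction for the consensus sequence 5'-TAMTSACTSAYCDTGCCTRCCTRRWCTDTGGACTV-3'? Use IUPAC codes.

Standard pairs A↔T, G↔C; ambiguity codes pair R↔Y, M↔K, W↔W, S↔S, D↔H, V↔B. Complement (ATKASTGASTRGHACGGAYGGAYYWGAHACCTGAB), then reverse for 5'→3'.

5'-BAGTCCAHAGWYYAGGYAGGCAHGRTSAGTSAKTA-3'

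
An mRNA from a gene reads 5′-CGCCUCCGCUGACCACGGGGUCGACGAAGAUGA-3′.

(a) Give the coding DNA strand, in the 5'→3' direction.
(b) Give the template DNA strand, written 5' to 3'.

(a) 5'-CGCCTCCGCTGACCACGGGGTCGACGAAGATGA-3'
(b) 5′-TCATCTTCGTCGACCCCGTGGTCAGCGGAGGCG-3′

(a) The coding strand matches the mRNA with U→T.
(b) The template strand is the reverse complement of the coding strand.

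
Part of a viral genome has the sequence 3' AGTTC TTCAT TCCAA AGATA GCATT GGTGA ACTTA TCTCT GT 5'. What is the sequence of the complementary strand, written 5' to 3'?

The strand is given 3'→5', so its complement runs 5'→3' in the same left-to-right order: pair each base A↔T, G↔C.

5'-TCAAGAAGTAAGGTTTCTATCGTAACCACTTGAATAGAGACA-3'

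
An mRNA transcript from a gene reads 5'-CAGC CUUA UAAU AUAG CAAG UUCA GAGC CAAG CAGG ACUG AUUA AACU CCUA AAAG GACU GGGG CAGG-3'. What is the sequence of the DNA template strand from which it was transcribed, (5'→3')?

5'-CCTGCCCCAGTCCTTTTAGGAGTTTAATCAGTCCTGCTTGGCTCTGAACTTGCTATATTATAAGGCTG-3'

Replace U with T to get the coding DNA strand: CAGCCTTATAATATAGCAAGTTCAGAGCCAAGCAGGACTGATTAAACTCCTAAAAGGACTGGGGCAGG. The template strand is its reverse complement (complement GTCGGAATATTATATCGTTCAAGTCTCGGTTCGTCCTGACTAATTTGAGGATTTTCCTGACCCCGTCC, then reverse).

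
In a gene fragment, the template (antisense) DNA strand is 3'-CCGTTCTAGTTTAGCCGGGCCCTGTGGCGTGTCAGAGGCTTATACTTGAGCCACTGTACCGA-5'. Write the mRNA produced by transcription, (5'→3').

5'-GGCAAGAUCAAAUCGGCCCGGGACACCGCACAGUCUCCGAAUAUGAACUCGGUGACAUGGCU-3'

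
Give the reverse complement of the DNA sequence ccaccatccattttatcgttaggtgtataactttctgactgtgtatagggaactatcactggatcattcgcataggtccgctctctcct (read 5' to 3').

Complement each base (A↔T, G↔C): GGTGGTAGGTAAAATAGCAATCCACATATTGAAAGACTGACACATATCCCTTGATAGTGACCTAGTAAGCGTATCCAGGCGAGAGAGGA. Then reverse.

5'-AGGAGAGAGCGGACCTATGCGAATGATCCAGTGATAGTTCCCTATACACAGTCAGAAAGTTATACACCTAACGATAAAATGGATGGTGG-3'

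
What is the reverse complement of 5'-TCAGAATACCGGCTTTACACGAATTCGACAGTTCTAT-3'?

Reading the sequence 3'→5' and pairing each base (A↔T, G↔C) gives the reverse complement directly.

5'-ATAGAACTGTCGAATTCGTGTAAAGCCGGTATTCTGA-3'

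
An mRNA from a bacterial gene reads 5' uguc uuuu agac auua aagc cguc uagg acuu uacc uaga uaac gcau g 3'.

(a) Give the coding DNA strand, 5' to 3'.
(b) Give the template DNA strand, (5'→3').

(a) The coding strand matches the mRNA with U→T.
(b) The template strand is the reverse complement of the coding strand.

(a) 5'-TGTCTTTTAGACATTAAAGCCGTCTAGGACTTTACCTAGATAACGCATG-3'
(b) 5'-CATGCGTTATCTAGGTAAAGTCCTAGACGGCTTTAATGTCTAAAAGACA-3'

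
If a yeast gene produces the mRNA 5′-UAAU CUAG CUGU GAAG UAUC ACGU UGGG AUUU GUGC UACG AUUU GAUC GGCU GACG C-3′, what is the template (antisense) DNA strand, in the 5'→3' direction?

5'-GCGTCAGCCGATCAAATCGTAGCACAAATCCCAACGTGATACTTCACAGCTAGATTA-3'

Replace U with T to get the coding DNA strand: TAATCTAGCTGTGAAGTATCACGTTGGGATTTGTGCTACGATTTGATCGGCTGACGC. The template strand is its reverse complement (complement ATTAGATCGACACTTCATAGTGCAACCCTAAACACGATGCTAAACTAGCCGACTGCG, then reverse).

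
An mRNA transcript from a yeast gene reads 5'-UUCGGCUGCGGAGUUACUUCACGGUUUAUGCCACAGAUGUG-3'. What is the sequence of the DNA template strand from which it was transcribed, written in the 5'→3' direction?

Replace U with T to get the coding DNA strand: TTCGGCTGCGGAGTTACTTCACGGTTTATGCCACAGATGTG. The template strand is its reverse complement (complement AAGCCGACGCCTCAATGAAGTGCCAAATACGGTGTCTACAC, then reverse).

5'-CACATCTGTGGCATAAACCGTGAAGTAACTCCGCAGCCGAA-3'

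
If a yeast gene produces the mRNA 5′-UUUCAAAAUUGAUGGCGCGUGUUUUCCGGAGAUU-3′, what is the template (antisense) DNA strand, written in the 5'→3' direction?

Replace U with T to get the coding DNA strand: TTTCAAAATTGATGGCGCGTGTTTTCCGGAGATT. The template strand is its reverse complement (complement AAAGTTTTAACTACCGCGCACAAAAGGCCTCTAA, then reverse).

5'-AATCTCCGGAAAACACGCGCCATCAATTTTGAAA-3'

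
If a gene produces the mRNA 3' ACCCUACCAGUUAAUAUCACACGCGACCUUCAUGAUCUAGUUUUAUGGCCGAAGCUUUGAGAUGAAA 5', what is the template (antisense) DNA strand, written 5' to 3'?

5'-TGGGATGGTCAATTATAGTGTGCGCTGGAAGTACTAGATCAAAATACCGGCTTCGAAACTCTACTTT-3'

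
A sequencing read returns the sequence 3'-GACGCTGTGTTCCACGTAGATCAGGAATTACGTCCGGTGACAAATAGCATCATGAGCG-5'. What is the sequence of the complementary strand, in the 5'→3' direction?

The strand is given 3'→5', so its complement runs 5'→3' in the same left-to-right order: pair each base A↔T, G↔C.

5'-CTGCGACACAAGGTGCATCTAGTCCTTAATGCAGGCCACTGTTTATCGTAGTACTCGC-3'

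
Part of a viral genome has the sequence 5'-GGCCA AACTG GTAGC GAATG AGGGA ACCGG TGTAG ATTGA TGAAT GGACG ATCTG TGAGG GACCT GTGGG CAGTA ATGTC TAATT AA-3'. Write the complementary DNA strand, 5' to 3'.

5'-TTAATTAGACATTACTGCCCACAGGTCCCTCACAGATCGTCCATTCATCAATCTACACCGGTTCCCTCATTCGCTACCAGTTTGGCC-3'

The complement of GGCCAAACTGGTAGCGAATGAGGGAACCGGTGTAGATTGATGAATGGACGATCTGTGAGGGACCTGTGGGCAGTAATGTCTAATTAA is CCGGTTTGACCATCGCTTACTCCCTTGGCCACATCTAACTACTTACCTGCTAGACACTCCCTGGACACCCGTCATTACAGATTAATT (A↔T, G↔C). DNA strands are antiparallel, so the complementary strand runs 3'→5'; reversing gives the 5'→3' form.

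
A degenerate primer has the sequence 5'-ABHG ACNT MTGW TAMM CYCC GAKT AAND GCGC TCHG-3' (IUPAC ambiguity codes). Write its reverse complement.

Standard pairs A↔T, G↔C; ambiguity codes pair Y↔R, M↔K, W↔W, B↔V, D↔H, N↔N. Complement (TVDCTGNAKACWATKKGRGGCTMATTNHCGCGAGDC), then reverse for 5'→3'.

5'-CDGAGCGCHNTTAMTCGGRGKKTAWCAKANGTCDVT-3'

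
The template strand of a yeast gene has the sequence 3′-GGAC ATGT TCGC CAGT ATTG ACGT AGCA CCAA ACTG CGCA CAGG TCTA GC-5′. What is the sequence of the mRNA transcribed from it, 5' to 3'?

Reading the template 3'→5' as shown, RNA polymerase pairs each base (A→U, T→A, G↔C) to build mRNA 5'→3' directly.

5'-CCUGUACAAGCGGUCAUAACUGCAUCGUGGUUUGACGCGUGUCCAGAUCG-3'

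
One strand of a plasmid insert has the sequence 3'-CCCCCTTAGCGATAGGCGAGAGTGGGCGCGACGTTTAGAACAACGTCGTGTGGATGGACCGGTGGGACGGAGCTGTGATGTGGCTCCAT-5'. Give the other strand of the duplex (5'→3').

The strand is given 3'→5', so its complement runs 5'→3' in the same left-to-right order: pair each base A↔T, G↔C.

5'-GGGGGAATCGCTATCCGCTCTCACCCGCGCTGCAAATCTTGTTGCAGCACACCTACCTGGCCACCCTGCCTCGACACTACACCGAGGTA-3'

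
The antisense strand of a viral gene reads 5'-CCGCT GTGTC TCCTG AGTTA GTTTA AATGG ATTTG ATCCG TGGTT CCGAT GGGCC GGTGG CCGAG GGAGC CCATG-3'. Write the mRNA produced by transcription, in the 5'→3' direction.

The mRNA has the sequence of the coding strand (reverse complement of the template) with T→U. Reverse complement of CCGCTGTGTCTCCTGAGTTAGTTTAAATGGATTTGATCCGTGGTTCCGATGGGCCGGTGGCCGAGGGAGCCCATG is CATGGGCTCCCTCGGCCACCGGCCCATCGGAACCACGGATCAAATCCATTTAAACTAACTCAGGAGACACAGCGG; then T→U.

5'-CAUGGGCUCCCUCGGCCACCGGCCCAUCGGAACCACGGAUCAAAUCCAUUUAAACUAACUCAGGAGACACAGCGG-3'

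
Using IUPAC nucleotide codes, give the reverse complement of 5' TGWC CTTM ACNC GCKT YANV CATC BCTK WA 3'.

Standard pairs A↔T, G↔C; ambiguity codes pair Y↔R, M↔K, W↔W, B↔V, N↔N. Complement (ACWGGAAKTGNGCGMARTNBGTAGVGAMWT), then reverse for 5'→3'.

5'-TWMAGVGATGBNTRAMGCGNGTKAAGGWCA-3'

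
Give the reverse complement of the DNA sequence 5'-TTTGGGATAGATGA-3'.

5′-TCATCTATCCCAAA-3′

Reading the sequence 3'→5' and pairing each base (A↔T, G↔C) gives the reverse complement directly.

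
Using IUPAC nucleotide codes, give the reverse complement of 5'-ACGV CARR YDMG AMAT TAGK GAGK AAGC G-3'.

Standard pairs A↔T, G↔C; ambiguity codes pair R↔Y, M↔K, D↔H, V↔B. Complement (TGCBGTYYRHKCTKTAATCMCTCMTTCGC), then reverse for 5'→3'.

5'-CGCTTMCTCMCTAATKTCKHRYYTGBCGT-3'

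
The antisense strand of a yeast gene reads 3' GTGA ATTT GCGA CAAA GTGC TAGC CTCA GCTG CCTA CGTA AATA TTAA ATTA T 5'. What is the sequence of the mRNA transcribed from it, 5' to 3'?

5'-CACUUAAACGCUGUUUCACGAUCGGAGUCGACGGAUGCAUUUAUAAUUUAAUA-3'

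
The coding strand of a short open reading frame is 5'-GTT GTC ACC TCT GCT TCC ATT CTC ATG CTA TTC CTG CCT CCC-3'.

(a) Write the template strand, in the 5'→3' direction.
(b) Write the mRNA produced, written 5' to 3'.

(a) 5'-GGGAGGCAGGAATAGCATGAGAATGGAAGCAGAGGTGACAAC-3'
(b) 5′-GUUGUCACCUCUGCUUCCAUUCUCAUGCUAUUCCUGCCUCCC-3′

(a) The template strand is the reverse complement of the coding strand: complement CAACAGTGGAGACGAAGGTAAGAGTACGATAAGGACGGAGGG, then reverse.
(b) mRNA matches the coding strand with T→U.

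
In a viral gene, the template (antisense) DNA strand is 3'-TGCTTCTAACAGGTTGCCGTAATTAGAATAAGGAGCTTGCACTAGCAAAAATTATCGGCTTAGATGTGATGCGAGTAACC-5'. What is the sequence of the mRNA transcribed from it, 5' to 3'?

Reading the template 3'→5' as shown, RNA polymerase pairs each base (A→U, T→A, G↔C) to build mRNA 5'→3' directly.

5'-ACGAAGAUUGUCCAACGGCAUUAAUCUUAUUCCUCGAACGUGAUCGUUUUUAAUAGCCGAAUCUACACUACGCUCAUUGG-3'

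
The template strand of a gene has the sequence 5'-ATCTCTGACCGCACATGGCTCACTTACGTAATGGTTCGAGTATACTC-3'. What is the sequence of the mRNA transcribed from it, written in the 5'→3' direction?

The mRNA has the sequence of the coding strand (reverse complement of the template) with T→U. Reverse complement of ATCTCTGACCGCACATGGCTCACTTACGTAATGGTTCGAGTATACTC is GAGTATACTCGAACCATTACGTAAGTGAGCCATGTGCGGTCAGAGAT; then T→U.

5'-GAGUAUACUCGAACCAUUACGUAAGUGAGCCAUGUGCGGUCAGAGAU-3'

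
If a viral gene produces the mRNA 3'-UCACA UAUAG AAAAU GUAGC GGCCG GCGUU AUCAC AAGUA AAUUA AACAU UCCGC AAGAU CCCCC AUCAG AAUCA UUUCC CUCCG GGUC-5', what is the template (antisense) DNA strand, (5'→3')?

Written 5'→3' the mRNA is CUGGGCCUCCCUUUACUAAGACUACCCCCUAGAACGCCUUACAAAUUAAAUGAACACUAUUGCGGCCGGCGAUGUAAAAGAUAUACACU, so the coding DNA strand is CTGGGCCTCCCTTTACTAAGACTACCCCCTAGAACGCCTTACAAATTAAATGAACACTATTGCGGCCGGCGATGTAAAAGATATACACT. The template is its reverse complement.

5'-AGTGTATATCTTTTACATCGCCGGCCGCAATAGTGTTCATTTAATTTGTAAGGCGTTCTAGGGGGTAGTCTTAGTAAAGGGAGGCCCAG-3'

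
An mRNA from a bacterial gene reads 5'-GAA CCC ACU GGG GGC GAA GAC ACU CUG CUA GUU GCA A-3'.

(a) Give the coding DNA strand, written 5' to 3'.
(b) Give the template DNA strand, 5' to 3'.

(a) 5'-GAACCCACTGGGGGCGAAGACACTCTGCTAGTTGCAA-3'
(b) 5'-TTGCAACTAGCAGAGTGTCTTCGCCCCCAGTGGGTTC-3'

(a) The coding strand matches the mRNA with U→T.
(b) The template strand is the reverse complement of the coding strand.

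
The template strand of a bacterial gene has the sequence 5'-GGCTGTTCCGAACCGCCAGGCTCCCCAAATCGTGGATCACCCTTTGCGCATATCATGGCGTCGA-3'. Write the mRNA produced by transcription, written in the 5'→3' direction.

RNA polymerase reads the template 3'→5' and synthesizes mRNA 5'→3' by base-pairing (A→U, T→A, G↔C). The complement of the template is CCGACAAGGCTTGGCGGTCCGAGGGGTTTAGCACCTAGTGGGAAACGCGTATAGTACCGCAGCT; antiparallel, so 5'→3' the coding strand is TCGACGCCATGATATGCGCAAAGGGTGATCCACGATTTGGGGAGCCTGGCGGTTCGGAACAGCC. Replace T with U for the mRNA.

5′-UCGACGCCAUGAUAUGCGCAAAGGGUGAUCCACGAUUUGGGGAGCCUGGCGGUUCGGAACAGCC-3′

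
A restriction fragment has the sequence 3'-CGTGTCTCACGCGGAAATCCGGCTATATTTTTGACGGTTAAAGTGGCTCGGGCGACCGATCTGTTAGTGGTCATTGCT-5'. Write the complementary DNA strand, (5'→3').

The strand is given 3'→5', so its complement runs 5'→3' in the same left-to-right order: pair each base A↔T, G↔C.

5'-GCACAGAGTGCGCCTTTAGGCCGATATAAAAACTGCCAATTTCACCGAGCCCGCTGGCTAGACAATCACCAGTAACGA-3'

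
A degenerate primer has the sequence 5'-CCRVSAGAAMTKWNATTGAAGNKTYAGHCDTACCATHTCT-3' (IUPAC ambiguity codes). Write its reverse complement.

5'-AGADATGGTAHGDCTRAMNCTTCAATNWMAKTTCTSBYGG-3'

Standard pairs A↔T, G↔C; ambiguity codes pair R↔Y, M↔K, W↔W, S↔S, D↔H, V↔B, N↔N. Complement (GGYBSTCTTKAMWNTAACTTCNMARTCDGHATGGTADAGA), then reverse for 5'→3'.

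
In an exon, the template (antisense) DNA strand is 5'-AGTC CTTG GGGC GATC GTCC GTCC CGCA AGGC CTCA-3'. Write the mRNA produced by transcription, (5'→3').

5′-UGAGGCCUUGCGGGACGGACGAUCGCCCCAAGGACU-3′

RNA polymerase reads the template 3'→5' and synthesizes mRNA 5'→3' by base-pairing (A→U, T→A, G↔C). The complement of the template is TCAGGAACCCCGCTAGCAGGCAGGGCGTTCCGGAGT; antiparallel, so 5'→3' the coding strand is TGAGGCCTTGCGGGACGGACGATCGCCCCAAGGACT. Replace T with U for the mRNA.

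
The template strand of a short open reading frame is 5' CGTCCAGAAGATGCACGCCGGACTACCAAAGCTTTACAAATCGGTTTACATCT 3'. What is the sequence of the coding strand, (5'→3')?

The coding strand is complementary and antiparallel to the template: take the complement (A↔T, G↔C) and reverse.

5'-AGATGTAAACCGATTTGTAAAGCTTTGGTAGTCCGGCGTGCATCTTCTGGACG-3'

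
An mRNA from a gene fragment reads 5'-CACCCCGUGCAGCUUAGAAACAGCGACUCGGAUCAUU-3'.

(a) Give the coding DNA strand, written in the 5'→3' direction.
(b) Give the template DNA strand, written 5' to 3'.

(a) 5'-CACCCCGTGCAGCTTAGAAACAGCGACTCGGATCATT-3'
(b) 5'-AATGATCCGAGTCGCTGTTTCTAAGCTGCACGGGGTG-3'

(a) The coding strand matches the mRNA with U→T.
(b) The template strand is the reverse complement of the coding strand.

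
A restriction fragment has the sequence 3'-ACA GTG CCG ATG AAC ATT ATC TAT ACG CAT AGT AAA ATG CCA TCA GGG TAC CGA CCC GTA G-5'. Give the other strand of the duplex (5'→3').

The strand is given 3'→5', so its complement runs 5'→3' in the same left-to-right order: pair each base A↔T, G↔C.

5′-TGTCACGGCTACTTGTAATAGATATGCGTATCATTTTACGGTAGTCCCATGGCTGGGCATC-3′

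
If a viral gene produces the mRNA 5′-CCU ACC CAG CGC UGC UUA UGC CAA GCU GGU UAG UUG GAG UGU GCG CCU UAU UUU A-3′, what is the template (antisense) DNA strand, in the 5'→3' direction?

5'-TAAAATAAGGCGCACACTCCAACTAACCAGCTTGGCATAAGCAGCGCTGGGTAGG-3'

Replace U with T to get the coding DNA strand: CCTACCCAGCGCTGCTTATGCCAAGCTGGTTAGTTGGAGTGTGCGCCTTATTTTA. The template strand is its reverse complement (complement GGATGGGTCGCGACGAATACGGTTCGACCAATCAACCTCACACGCGGAATAAAAT, then reverse).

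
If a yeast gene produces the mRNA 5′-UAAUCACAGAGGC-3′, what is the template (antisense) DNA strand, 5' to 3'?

Replace U with T to get the coding DNA strand: TAATCACAGAGGC. The template strand is its reverse complement (complement ATTAGTGTCTCCG, then reverse).

5'-GCCTCTGTGATTA-3'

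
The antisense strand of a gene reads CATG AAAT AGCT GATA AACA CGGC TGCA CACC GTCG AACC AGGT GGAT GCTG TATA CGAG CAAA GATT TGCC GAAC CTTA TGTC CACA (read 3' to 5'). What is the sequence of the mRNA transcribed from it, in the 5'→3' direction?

Reading the template 3'→5' as shown, RNA polymerase pairs each base (A→U, T→A, G↔C) to build mRNA 5'→3' directly.

5′-GUACUUUAUCGACUAUUUGUGCCGACGUGUGGCAGCUUGGUCCACCUACGACAUAUGCUCGUUUCUAAACGGCUUGGAAUACAGGUGU-3′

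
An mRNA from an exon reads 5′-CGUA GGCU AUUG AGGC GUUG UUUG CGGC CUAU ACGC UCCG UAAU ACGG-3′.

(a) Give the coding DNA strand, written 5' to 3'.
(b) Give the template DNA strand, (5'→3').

(a) The coding strand matches the mRNA with U→T.
(b) The template strand is the reverse complement of the coding strand.

(a) 5'-CGTAGGCTATTGAGGCGTTGTTTGCGGCCTATACGCTCCGTAATACGG-3'
(b) 5′-CCGTATTACGGAGCGTATAGGCCGCAAACAACGCCTCAATAGCCTACG-3′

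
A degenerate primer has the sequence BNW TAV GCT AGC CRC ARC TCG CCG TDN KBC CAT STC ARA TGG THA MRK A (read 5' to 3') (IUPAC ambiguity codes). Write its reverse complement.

Standard pairs A↔T, G↔C; ambiguity codes pair R↔Y, M↔K, W↔W, S↔S, B↔V, D↔H, N↔N. Complement (VNWATBCGATCGGYGTYGAGCGGCAHNMVGGTASAGTYTACCADTKYMT), then reverse for 5'→3'.

5'-TMYKTDACCATYTGASATGGVMNHACGGCGAGYTGYGGCTAGCBTAWNV-3'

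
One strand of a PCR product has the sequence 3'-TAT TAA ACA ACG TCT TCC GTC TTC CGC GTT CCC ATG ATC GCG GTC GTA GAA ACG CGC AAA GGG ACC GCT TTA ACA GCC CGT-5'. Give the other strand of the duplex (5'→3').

5′-ATAATTTGTTGCAGAAGGCAGAAGGCGCAAGGGTACTAGCGCCAGCATCTTTGCGCGTTTCCCTGGCGAAATTGTCGGGCA-3′

The strand is given 3'→5', so its complement runs 5'→3' in the same left-to-right order: pair each base A↔T, G↔C.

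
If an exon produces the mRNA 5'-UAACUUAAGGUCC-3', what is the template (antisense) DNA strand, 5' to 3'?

5'-GGACCTTAAGTTA-3'

Replace U with T to get the coding DNA strand: TAACTTAAGGTCC. The template strand is its reverse complement (complement ATTGAATTCCAGG, then reverse).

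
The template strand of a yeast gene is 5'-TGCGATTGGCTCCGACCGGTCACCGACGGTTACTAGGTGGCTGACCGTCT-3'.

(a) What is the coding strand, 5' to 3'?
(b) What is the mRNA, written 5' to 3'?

(a) 5'-AGACGGTCAGCCACCTAGTAACCGTCGGTGACCGGTCGGAGCCAATCGCA-3'
(b) 5'-AGACGGUCAGCCACCUAGUAACCGUCGGUGACCGGUCGGAGCCAAUCGCA-3'

(a) The coding strand is the reverse complement of the template: complement ACGCTAACCGAGGCTGGCCAGTGGCTGCCAATGATCCACCGACTGGCAGA, then reverse.
(b) mRNA has the coding-strand sequence with T→U.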